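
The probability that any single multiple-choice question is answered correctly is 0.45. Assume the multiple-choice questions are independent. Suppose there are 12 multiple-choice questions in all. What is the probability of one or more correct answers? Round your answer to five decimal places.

0.99923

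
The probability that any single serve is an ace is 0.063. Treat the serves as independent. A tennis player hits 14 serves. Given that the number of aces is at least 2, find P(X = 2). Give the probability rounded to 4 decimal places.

0.7541

X ~ Binomial(14, 0.063). Want P(X=2 | X≥2) = P(X=2) / P(X≥2).
P(X=2) = C(14,2)·0.063^2·0.937^12 = 0.165424
P(X≥2) = 1 − 0.402119 − 0.378515 = 0.219366
Ratio = 0.165424 / 0.219366 = 0.754098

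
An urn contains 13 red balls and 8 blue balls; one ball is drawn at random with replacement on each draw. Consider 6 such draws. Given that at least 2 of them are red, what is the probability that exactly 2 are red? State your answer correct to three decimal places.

X ~ Binomial(6, 0.619048). Want P(X=2 | X≥2) = P(X=2) / P(X≥2).
P(X=2) = C(6,2)·0.619048^2·0.380952^4 = 0.12107
P(X≥2) = 1 − 0.00306 − 0.02980 = 0.96714
Ratio = 0.12107 / 0.96714 = 0.12518

0.125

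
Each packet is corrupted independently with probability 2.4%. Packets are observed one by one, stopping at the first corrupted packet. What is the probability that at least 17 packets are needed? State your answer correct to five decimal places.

0.67795

Y = number of packets to the first success; geometric, p = 0.024.
P(Y > 16) = P(first 16 all fail) = (1−p)^16 = 0.6779491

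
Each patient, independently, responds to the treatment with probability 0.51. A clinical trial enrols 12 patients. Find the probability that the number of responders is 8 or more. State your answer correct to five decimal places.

0.21376

X ~ Binomial(12, 0.51); P(X ≥ 8) = Σ C(12,k) p^k (1−p)^(12−k) over k:
  k=8: C(12,8)·0.51^8·0.49^4 = 0.1306023
  k=9: C(12,9)·0.51^9·0.49^3 = 0.0604147
  k=10: C(12,10)·0.51^10·0.49^2 = 0.0188642
  k=11: C(12,11)·0.51^11·0.49^1 = 0.0035698
  k=12: C(12,12)·0.51^12·0.49^0 = 0.0003096
Total = 0.2137607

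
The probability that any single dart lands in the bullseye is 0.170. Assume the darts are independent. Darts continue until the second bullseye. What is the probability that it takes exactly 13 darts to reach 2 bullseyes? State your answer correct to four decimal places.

0.0447

Y = trial on which the second success occurs; negative binomial, r=2, p=0.17.
P(Y=13) = C(12,1) · p^2 · (1−p)^11
= 12 · 0.0289 · 0.12878 = 0.044662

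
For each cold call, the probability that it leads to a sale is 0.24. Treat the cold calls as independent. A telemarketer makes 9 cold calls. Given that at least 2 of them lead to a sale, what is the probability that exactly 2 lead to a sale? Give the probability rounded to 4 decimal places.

X ~ Binomial(9, 0.24). Want P(X=2 | X≥2) = P(X=2) / P(X≥2).
P(X=2) = C(9,2)·0.24^2·0.76^7 = 0.303683
P(X≥2) = 1 − 0.084591 − 0.240416 = 0.674994
Ratio = 0.303683 / 0.674994 = 0.449904

0.4499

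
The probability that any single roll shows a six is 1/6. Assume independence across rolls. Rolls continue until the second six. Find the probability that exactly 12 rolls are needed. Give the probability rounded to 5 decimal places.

0.04935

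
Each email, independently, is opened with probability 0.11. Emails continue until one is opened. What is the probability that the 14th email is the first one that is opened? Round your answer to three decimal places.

Geometric (trials to first success), p = 0.11.
P(Y = 14) = (1−p)^13 · p = 0.21982 · 0.11 = 0.02418

0.024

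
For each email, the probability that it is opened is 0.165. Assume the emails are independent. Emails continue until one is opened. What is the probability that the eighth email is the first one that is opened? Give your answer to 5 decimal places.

0.04670

Geometric (trials to first success), p = 0.165.
P(Y = 8) = (1−p)^7 · p = 0.28301 · 0.165 = 0.0466970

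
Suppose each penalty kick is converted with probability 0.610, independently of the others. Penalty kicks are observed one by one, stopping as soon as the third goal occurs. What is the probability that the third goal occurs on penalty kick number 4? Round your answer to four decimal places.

Y = trial on which the third success occurs; negative binomial, r=3, p=0.61.
P(Y=4) = C(3,2) · p^3 · (1−p)^1
= 3 · 0.22698 · 0.39 = 0.265568

0.2656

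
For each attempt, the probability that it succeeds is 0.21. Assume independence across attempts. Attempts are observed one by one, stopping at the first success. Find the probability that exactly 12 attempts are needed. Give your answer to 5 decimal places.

Geometric (trials to first success), p = 0.21.
P(Y = 12) = (1−p)^11 · p = 0.074799 · 0.21 = 0.0157079

0.01571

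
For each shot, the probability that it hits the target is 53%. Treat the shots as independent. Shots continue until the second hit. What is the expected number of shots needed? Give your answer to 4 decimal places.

3.7736

Y = total shots until the second success; negative binomial with r=2, p=0.53.
E[Y] = r / p = 2 / 0.53 = 3.773585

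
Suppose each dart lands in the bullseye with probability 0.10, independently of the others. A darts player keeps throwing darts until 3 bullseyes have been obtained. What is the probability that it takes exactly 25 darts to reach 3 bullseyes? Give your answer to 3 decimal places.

Y = trial on which the third success occurs; negative binomial, r=3, p=0.10.
P(Y=25) = C(24,2) · p^3 · (1−p)^22
= 276 · 0.001 · 0.098477 = 0.02718

0.027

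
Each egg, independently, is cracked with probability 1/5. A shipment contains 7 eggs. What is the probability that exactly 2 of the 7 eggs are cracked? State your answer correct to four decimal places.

0.2753

X ~ Binomial(n=7, p=0.20).
P(X=2) = C(7,2) · p^2 · (1−p)^5
= 21 · 0.04 · 0.32768 = 0.275251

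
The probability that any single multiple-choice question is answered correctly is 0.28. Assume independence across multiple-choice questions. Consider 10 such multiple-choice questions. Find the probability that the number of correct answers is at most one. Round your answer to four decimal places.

0.1830

X ~ Binomial(10, 0.28); P(X ≤ 1) = Σ C(10,k) p^k (1−p)^(10−k) over k:
  k=0: C(10,0)·0.28^0·0.72^10 = 0.037439
  k=1: C(10,1)·0.28^1·0.72^9 = 0.145596
Total = 0.183035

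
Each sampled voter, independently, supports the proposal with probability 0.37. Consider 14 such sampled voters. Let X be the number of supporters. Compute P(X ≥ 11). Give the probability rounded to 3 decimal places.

X ~ Binomial(14, 0.37); P(X ≥ 11) = Σ C(14,k) p^k (1−p)^(14−k) over k:
  k=11: C(14,11)·0.37^11·0.63^3 = 0.00162
  k=12: C(14,12)·0.37^12·0.63^2 = 0.00024
  k=13: C(14,13)·0.37^13·0.63^1 = 0.00002
  k=14: C(14,14)·0.37^14·0.63^0 = 0.00000
Total = 0.00188

0.002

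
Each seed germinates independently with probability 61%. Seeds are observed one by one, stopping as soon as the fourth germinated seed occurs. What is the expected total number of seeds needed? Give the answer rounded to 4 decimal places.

6.5574

Y = total seeds until the fourth success; negative binomial with r=4, p=0.61.
E[Y] = r / p = 4 / 0.61 = 6.557377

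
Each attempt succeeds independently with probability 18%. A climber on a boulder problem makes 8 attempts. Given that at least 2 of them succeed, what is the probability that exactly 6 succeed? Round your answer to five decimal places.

0.00147

X ~ Binomial(8, 0.18). Want P(X=6 | X≥2) = P(X=6) / P(X≥2).
P(X=6) = C(8,6)·0.18^6·0.82^2 = 0.0006404
P(X≥2) = 1 − 0.2044141 − 0.3589711 = 0.4366148
Ratio = 0.0006404 / 0.4366148 = 0.0014666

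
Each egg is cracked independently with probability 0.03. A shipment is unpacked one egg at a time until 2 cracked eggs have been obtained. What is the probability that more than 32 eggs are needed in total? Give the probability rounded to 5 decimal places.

0.75073

Needing more than 32 eggs ⇔ fewer than 2 successes in the first 32. With X ~ Binomial(32, 0.03), P(Y > 32) = P(X ≤ 1).
  k=0: C(32,0)·0.03^0·0.97^32 = 0.3773076
  k=1: C(32,1)·0.03^1·0.97^31 = 0.3734178
P(X ≤ 1) = 0.7507253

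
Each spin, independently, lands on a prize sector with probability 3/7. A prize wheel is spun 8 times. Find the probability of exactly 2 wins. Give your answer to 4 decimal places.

X ~ Binomial(n=8, p=0.428571).
P(X=2) = C(8,2) · p^2 · (1−p)^6
= 28 · 0.18367 · 0.034815 = 0.179051

0.1791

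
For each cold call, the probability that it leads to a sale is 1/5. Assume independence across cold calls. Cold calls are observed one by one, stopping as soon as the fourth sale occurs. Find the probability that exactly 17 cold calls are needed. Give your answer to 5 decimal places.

0.04926

Y = trial on which the fourth success occurs; negative binomial, r=4, p=0.20.
P(Y=17) = C(16,3) · p^4 · (1−p)^13
= 560 · 0.0016 · 0.054976 = 0.0492581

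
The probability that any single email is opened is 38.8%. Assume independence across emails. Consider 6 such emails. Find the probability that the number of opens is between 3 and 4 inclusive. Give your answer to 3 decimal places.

X ~ Binomial(6, 0.388); P(3 ≤ X ≤ 4) = Σ C(6,k) p^k (1−p)^(6−k) over k:
  k=3: C(6,3)·0.388^3·0.612^3 = 0.26778
  k=4: C(6,4)·0.388^4·0.612^2 = 0.12733
Total = 0.39511

0.395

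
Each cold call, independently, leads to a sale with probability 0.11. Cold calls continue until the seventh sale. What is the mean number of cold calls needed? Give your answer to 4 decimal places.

63.6364

Y = total cold calls until the seventh success; negative binomial with r=7, p=0.11.
E[Y] = r / p = 7 / 0.11 = 63.636364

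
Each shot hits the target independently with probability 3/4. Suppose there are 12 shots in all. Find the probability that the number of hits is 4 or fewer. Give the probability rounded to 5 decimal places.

0.00278

X ~ Binomial(12, 0.75); P(X ≤ 4) = Σ C(12,k) p^k (1−p)^(12−k) over k:
  k=0: C(12,0)·0.75^0·0.25^12 = 0.0000001
  k=1: C(12,1)·0.75^1·0.25^11 = 0.0000021
  k=2: C(12,2)·0.75^2·0.25^10 = 0.0000354
  k=3: C(12,3)·0.75^3·0.25^9 = 0.0003541
  k=4: C(12,4)·0.75^4·0.25^8 = 0.0023898
Total = 0.0027815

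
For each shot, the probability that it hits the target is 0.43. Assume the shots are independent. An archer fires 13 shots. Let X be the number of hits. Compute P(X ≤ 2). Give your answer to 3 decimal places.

X ~ Binomial(13, 0.43); P(X ≤ 2) = Σ C(13,k) p^k (1−p)^(13−k) over k:
  k=0: C(13,0)·0.43^0·0.57^13 = 0.00067
  k=1: C(13,1)·0.43^1·0.57^12 = 0.00658
  k=2: C(13,2)·0.43^2·0.57^11 = 0.02976
Total = 0.03701

0.037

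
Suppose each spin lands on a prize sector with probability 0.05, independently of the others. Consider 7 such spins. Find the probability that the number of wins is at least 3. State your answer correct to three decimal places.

0.004

X ~ Binomial(7, 0.05); P(X ≥ 3) = Σ C(7,k) p^k (1−p)^(7−k) over k:
  k=3: C(7,3)·0.05^3·0.95^4 = 0.00356
  k=4: C(7,4)·0.05^4·0.95^3 = 0.00019
  k=5: C(7,5)·0.05^5·0.95^2 = 0.00001
  k=6: C(7,6)·0.05^6·0.95^1 = 0.00000
  k=7: C(7,7)·0.05^7·0.95^0 = 0.00000
Total = 0.00376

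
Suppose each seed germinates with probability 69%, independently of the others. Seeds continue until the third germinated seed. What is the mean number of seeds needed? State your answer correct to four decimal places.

Y = total seeds until the third success; negative binomial with r=3, p=0.69.
E[Y] = r / p = 3 / 0.69 = 4.347826

4.3478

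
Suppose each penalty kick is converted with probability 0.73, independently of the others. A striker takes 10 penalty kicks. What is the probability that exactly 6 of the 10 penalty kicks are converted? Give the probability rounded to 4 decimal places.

X ~ Binomial(n=10, p=0.73).
P(X=6) = C(10,6) · p^6 · (1−p)^4
= 210 · 0.15133 · 0.0053144 = 0.168893

0.1689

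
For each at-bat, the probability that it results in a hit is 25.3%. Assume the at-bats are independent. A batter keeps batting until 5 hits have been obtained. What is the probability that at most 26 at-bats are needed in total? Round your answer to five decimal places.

Finishing within 26 at-bats ⇔ at least 5 successes in the first 26. With X ~ Binomial(26, 0.253), P(Y ≤ 26) = 1 − P(X ≤ 4).
  k=0: C(26,0)·0.253^0·0.747^26 = 0.0005086
  k=1: C(26,1)·0.253^1·0.747^25 = 0.0044783
  k=2: C(26,2)·0.253^2·0.747^24 = 0.0189591
  k=3: C(26,3)·0.253^3·0.747^23 = 0.0513699
  k=4: C(26,4)·0.253^4·0.747^22 = 0.1000407
1 − 0.1753565 = 0.8246435

0.82464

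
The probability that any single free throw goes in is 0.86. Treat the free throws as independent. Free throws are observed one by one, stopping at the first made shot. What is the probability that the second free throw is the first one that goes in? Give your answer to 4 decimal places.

0.1204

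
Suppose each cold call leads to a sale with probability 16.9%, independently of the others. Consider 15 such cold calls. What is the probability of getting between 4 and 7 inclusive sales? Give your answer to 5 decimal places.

X ~ Binomial(15, 0.169); P(4 ≤ X ≤ 7) = Σ C(15,k) p^k (1−p)^(15−k) over k:
  k=4: C(15,4)·0.169^4·0.831^11 = 0.1453084
  k=5: C(15,5)·0.169^5·0.831^10 = 0.0650128
  k=6: C(15,6)·0.169^6·0.831^9 = 0.0220360
  k=7: C(15,7)·0.169^7·0.831^8 = 0.0057619
Total = 0.2381191

0.23812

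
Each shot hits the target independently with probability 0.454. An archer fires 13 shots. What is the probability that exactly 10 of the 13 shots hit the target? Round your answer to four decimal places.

0.0173

X ~ Binomial(n=13, p=0.454).
P(X=10) = C(13,10) · p^10 · (1−p)^3
= 286 · 0.00037201 · 0.16277 = 0.017318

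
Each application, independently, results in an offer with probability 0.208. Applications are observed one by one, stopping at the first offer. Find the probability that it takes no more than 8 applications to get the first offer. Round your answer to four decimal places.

Y = number of applications to the first success; geometric, p = 0.208.
P(Y ≤ 8) = 1 − (1−p)^8 = 1 − 0.154811 = 0.845189

0.8452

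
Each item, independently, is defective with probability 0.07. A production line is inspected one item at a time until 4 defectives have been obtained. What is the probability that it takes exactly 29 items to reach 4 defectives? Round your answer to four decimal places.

Y = trial on which the fourth success occurs; negative binomial, r=4, p=0.07.
P(Y=29) = C(28,3) · p^4 · (1−p)^25
= 3276 · 2.401e-05 · 0.16296 = 0.012818

0.0128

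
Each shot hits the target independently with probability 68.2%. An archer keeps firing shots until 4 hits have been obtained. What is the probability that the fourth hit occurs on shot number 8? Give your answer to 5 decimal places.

Y = trial on which the fourth success occurs; negative binomial, r=4, p=0.682.
P(Y=8) = C(7,3) · p^4 · (1−p)^4
= 35 · 0.21634 · 0.010226 = 0.0774308

0.07743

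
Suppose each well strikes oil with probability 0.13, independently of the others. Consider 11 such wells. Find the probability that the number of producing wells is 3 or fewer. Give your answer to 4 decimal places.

X ~ Binomial(11, 0.13); P(X ≤ 3) = Σ C(11,k) p^k (1−p)^(11−k) over k:
  k=0: C(11,0)·0.13^0·0.87^11 = 0.216128
  k=1: C(11,1)·0.13^1·0.87^10 = 0.355245
  k=2: C(11,2)·0.13^2·0.87^9 = 0.265413
  k=3: C(11,3)·0.13^3·0.87^8 = 0.118978
Total = 0.955766

0.9558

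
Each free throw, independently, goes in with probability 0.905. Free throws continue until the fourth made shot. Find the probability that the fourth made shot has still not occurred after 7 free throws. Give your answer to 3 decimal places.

0.002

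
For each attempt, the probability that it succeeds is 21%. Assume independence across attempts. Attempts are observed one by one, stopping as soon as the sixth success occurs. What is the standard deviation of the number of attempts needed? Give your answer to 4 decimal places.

10.3674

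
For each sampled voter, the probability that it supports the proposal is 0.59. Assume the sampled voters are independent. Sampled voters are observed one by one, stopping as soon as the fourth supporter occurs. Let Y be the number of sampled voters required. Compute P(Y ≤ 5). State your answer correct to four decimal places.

Finishing within 5 sampled voters ⇔ at least 4 successes in the first 5. With X ~ Binomial(5, 0.59), P(Y ≤ 5) = 1 − P(X ≤ 3).
  k=0: C(5,0)·0.59^0·0.41^5 = 0.011586
  k=1: C(5,1)·0.59^1·0.41^4 = 0.083360
  k=2: C(5,2)·0.59^2·0.41^3 = 0.239914
  k=3: C(5,3)·0.59^3·0.41^2 = 0.345242
1 − 0.680102 = 0.319898

0.3199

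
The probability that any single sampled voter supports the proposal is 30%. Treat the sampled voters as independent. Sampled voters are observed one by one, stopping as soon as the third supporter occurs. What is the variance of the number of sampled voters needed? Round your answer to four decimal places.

23.3333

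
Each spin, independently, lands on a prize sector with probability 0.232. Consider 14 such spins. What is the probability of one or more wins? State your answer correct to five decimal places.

0.97517

P(at least one) = 1 − P(none) = 1 − (1 − 0.232)^14
= 1 − 0.0248346 = 0.9751654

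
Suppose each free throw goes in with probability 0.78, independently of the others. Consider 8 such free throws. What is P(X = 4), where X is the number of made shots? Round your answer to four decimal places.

X ~ Binomial(n=8, p=0.78).
P(X=4) = C(8,4) · p^4 · (1−p)^4
= 70 · 0.37015 · 0.0023426 = 0.060697

0.0607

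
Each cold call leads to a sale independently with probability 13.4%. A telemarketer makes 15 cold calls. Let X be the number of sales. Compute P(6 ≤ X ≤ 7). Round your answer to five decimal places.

0.00952

X ~ Binomial(15, 0.134); P(6 ≤ X ≤ 7) = Σ C(15,k) p^k (1−p)^(15−k) over k:
  k=6: C(15,6)·0.134^6·0.866^9 = 0.0079377
  k=7: C(15,7)·0.134^7·0.866^8 = 0.0015792
Total = 0.0095168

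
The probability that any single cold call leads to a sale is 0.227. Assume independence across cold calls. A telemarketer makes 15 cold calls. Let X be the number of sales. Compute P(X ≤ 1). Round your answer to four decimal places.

X ~ Binomial(15, 0.227); P(X ≤ 1) = Σ C(15,k) p^k (1−p)^(15−k) over k:
  k=0: C(15,0)·0.227^0·0.773^15 = 0.021023
  k=1: C(15,1)·0.227^1·0.773^14 = 0.092604
Total = 0.113627

0.1136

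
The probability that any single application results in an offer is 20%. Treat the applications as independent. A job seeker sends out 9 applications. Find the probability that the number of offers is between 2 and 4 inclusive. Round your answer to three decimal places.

X ~ Binomial(9, 0.20); P(2 ≤ X ≤ 4) = Σ C(9,k) p^k (1−p)^(9−k) over k:
  k=2: C(9,2)·0.20^2·0.80^7 = 0.30199
  k=3: C(9,3)·0.20^3·0.80^6 = 0.17616
  k=4: C(9,4)·0.20^4·0.80^5 = 0.06606
Total = 0.54421

0.544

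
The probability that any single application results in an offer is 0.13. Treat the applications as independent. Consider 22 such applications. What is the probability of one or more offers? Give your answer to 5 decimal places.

P(at least one) = 1 − P(none) = 1 − (1 − 0.13)^22
= 1 − 0.0467115 = 0.9532885

0.95329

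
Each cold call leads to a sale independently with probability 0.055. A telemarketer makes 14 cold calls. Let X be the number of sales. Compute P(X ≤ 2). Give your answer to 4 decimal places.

0.9616

X ~ Binomial(14, 0.055); P(X ≤ 2) = Σ C(14,k) p^k (1−p)^(14−k) over k:
  k=0: C(14,0)·0.055^0·0.945^14 = 0.452945
  k=1: C(14,1)·0.055^1·0.945^13 = 0.369066
  k=2: C(14,2)·0.055^2·0.945^12 = 0.139620
Total = 0.961631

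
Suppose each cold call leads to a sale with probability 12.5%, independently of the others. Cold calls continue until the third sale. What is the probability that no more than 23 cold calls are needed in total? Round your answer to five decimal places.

Finishing within 23 cold calls ⇔ at least 3 successes in the first 23. With X ~ Binomial(23, 0.125), P(Y ≤ 23) = 1 − P(X ≤ 2).
  k=0: C(23,0)·0.125^0·0.875^23 = 0.0463645
  k=1: C(23,1)·0.125^1·0.875^22 = 0.1523404
  k=2: C(23,2)·0.125^2·0.875^21 = 0.2393920
1 − 0.4380968 = 0.5619032

0.56190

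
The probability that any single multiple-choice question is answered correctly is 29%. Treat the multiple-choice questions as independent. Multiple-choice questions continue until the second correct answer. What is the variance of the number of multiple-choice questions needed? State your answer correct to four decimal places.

16.8847

Y = total multiple-choice questions until the second success; negative binomial with r=2, p=0.29.
Var(Y) = r(1−p)/p² = 2·0.71 / 0.29² = 16.884661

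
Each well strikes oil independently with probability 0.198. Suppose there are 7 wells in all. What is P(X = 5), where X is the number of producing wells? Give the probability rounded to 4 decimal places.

X ~ Binomial(n=7, p=0.198).
P(X=5) = C(7,5) · p^5 · (1−p)^2
= 21 · 0.00030432 · 0.6432 = 0.004110

0.0041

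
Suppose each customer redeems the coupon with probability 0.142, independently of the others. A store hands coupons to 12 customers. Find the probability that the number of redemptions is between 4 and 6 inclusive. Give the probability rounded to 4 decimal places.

0.0778

X ~ Binomial(12, 0.142); P(4 ≤ X ≤ 6) = Σ C(12,k) p^k (1−p)^(12−k) over k:
  k=4: C(12,4)·0.142^4·0.858^8 = 0.059109
  k=5: C(12,5)·0.142^5·0.858^7 = 0.015652
  k=6: C(12,6)·0.142^6·0.858^6 = 0.003022
Total = 0.077784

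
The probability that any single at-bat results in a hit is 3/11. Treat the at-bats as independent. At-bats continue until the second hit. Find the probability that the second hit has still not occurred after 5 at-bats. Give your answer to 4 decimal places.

0.5850

Needing more than 5 at-bats ⇔ fewer than 2 successes in the first 5. With X ~ Binomial(5, 0.272727), P(Y > 5) = P(X ≤ 1).
  k=0: C(5,0)·0.272727^0·0.727273^5 = 0.203463
  k=1: C(5,1)·0.272727^1·0.727273^4 = 0.381494
P(X ≤ 1) = 0.584958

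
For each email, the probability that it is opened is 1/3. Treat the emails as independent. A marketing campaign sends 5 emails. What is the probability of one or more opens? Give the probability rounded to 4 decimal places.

0.8683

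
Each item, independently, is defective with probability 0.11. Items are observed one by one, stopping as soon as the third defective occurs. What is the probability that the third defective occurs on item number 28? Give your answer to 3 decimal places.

Y = trial on which the third success occurs; negative binomial, r=3, p=0.11.
P(Y=28) = C(27,2) · p^3 · (1−p)^25
= 351 · 0.001331 · 0.054294 = 0.02537

0.025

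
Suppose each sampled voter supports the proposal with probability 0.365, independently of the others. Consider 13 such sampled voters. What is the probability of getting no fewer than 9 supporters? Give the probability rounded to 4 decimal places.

X ~ Binomial(13, 0.365); P(X ≥ 9) = Σ C(13,k) p^k (1−p)^(13−k) over k:
  k=9: C(13,9)·0.365^9·0.635^4 = 0.013367
  k=10: C(13,10)·0.365^10·0.635^3 = 0.003073
  k=11: C(13,11)·0.365^11·0.635^2 = 0.000482
  k=12: C(13,12)·0.365^12·0.635^1 = 0.000046
  k=13: C(13,13)·0.365^13·0.635^0 = 0.000002
Total = 0.016970

0.0170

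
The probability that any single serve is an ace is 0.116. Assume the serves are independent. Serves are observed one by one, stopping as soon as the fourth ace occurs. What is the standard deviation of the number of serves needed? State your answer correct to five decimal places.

Y = total serves until the fourth success; negative binomial with r=4, p=0.116.
SD(Y) = √[r(1−p)/p²] = √(262.7824019) = 16.2105645

16.21056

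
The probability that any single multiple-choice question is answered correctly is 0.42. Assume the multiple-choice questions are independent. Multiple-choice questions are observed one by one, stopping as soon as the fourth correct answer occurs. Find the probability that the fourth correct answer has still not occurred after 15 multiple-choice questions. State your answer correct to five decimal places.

0.06778

Needing more than 15 multiple-choice questions ⇔ fewer than 4 successes in the first 15. With X ~ Binomial(15, 0.42), P(Y > 15) = P(X ≤ 3).
  k=0: C(15,0)·0.42^0·0.58^15 = 0.0002828
  k=1: C(15,1)·0.42^1·0.58^14 = 0.0030714
  k=2: C(15,2)·0.42^2·0.58^13 = 0.0155687
  k=3: C(15,3)·0.42^3·0.58^12 = 0.0488534
P(X ≤ 3) = 0.0677763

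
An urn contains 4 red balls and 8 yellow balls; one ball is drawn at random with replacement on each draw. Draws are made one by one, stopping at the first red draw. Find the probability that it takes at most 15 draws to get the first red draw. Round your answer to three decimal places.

0.998

Y = number of draws to the first success; geometric, p = 0.333333.
P(Y ≤ 15) = 1 − (1−p)^15 = 1 − 0.00228 = 0.99772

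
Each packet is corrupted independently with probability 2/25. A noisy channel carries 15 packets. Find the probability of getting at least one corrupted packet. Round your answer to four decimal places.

0.7137

P(at least one) = 1 − P(none) = 1 − (1 − 0.08)^15
= 1 − 0.286297 = 0.713703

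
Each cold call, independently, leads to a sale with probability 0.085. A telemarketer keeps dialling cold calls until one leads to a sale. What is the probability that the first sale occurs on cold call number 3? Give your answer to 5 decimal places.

Geometric (trials to first success), p = 0.085.
P(Y = 3) = (1−p)^2 · p = 0.83722 · 0.085 = 0.0711641

0.07116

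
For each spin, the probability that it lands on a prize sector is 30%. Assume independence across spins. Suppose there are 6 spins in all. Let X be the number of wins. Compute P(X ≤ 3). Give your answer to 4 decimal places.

0.9295

X ~ Binomial(6, 0.30); P(X ≤ 3) = Σ C(6,k) p^k (1−p)^(6−k) over k:
  k=0: C(6,0)·0.30^0·0.70^6 = 0.117649
  k=1: C(6,1)·0.30^1·0.70^5 = 0.302526
  k=2: C(6,2)·0.30^2·0.70^4 = 0.324135
  k=3: C(6,3)·0.30^3·0.70^3 = 0.185220
Total = 0.929530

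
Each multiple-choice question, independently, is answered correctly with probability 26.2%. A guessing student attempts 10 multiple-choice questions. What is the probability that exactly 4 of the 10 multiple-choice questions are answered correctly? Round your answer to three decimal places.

0.160

X ~ Binomial(n=10, p=0.262).
P(X=4) = C(10,4) · p^4 · (1−p)^6
= 210 · 0.004712 · 0.16156 = 0.15987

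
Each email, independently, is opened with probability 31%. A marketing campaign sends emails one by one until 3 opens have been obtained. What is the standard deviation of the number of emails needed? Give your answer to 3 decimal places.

4.641

Y = total emails until the third success; negative binomial with r=3, p=0.31.
SD(Y) = √[r(1−p)/p²] = √(21.54006) = 4.64113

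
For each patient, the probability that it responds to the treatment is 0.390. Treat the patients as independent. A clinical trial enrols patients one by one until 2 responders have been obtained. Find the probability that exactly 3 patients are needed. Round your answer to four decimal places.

Y = trial on which the second success occurs; negative binomial, r=2, p=0.39.
P(Y=3) = C(2,1) · p^2 · (1−p)^1
= 2 · 0.1521 · 0.61 = 0.185562

0.1856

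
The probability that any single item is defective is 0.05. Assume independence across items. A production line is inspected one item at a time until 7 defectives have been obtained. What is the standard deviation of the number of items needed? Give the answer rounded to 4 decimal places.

Y = total items until the seventh success; negative binomial with r=7, p=0.05.
SD(Y) = √[r(1−p)/p²] = √(2660.000000) = 51.575188

51.5752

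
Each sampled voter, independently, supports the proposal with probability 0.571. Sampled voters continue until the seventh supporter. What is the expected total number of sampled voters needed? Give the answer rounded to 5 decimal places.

12.25919

Y = total sampled voters until the seventh success; negative binomial with r=7, p=0.571.
E[Y] = r / p = 7 / 0.571 = 12.2591944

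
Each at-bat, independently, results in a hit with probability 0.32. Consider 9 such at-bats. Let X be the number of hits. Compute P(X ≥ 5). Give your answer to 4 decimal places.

0.1252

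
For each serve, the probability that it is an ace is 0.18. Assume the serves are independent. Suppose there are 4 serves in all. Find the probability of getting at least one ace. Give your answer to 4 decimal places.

0.5479

P(at least one) = 1 − P(none) = 1 − (1 − 0.18)^4
= 1 − 0.452122 = 0.547878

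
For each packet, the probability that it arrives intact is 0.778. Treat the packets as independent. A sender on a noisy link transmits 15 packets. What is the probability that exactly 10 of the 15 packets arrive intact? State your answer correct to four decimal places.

0.1316

X ~ Binomial(n=15, p=0.778).
P(X=10) = C(15,10) · p^10 · (1−p)^5
= 3003 · 0.081245 · 0.00053922 = 0.131558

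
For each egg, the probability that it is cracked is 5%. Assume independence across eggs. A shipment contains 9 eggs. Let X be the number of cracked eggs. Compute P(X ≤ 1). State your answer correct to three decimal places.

0.929

X ~ Binomial(9, 0.05); P(X ≤ 1) = Σ C(9,k) p^k (1−p)^(9−k) over k:
  k=0: C(9,0)·0.05^0·0.95^9 = 0.63025
  k=1: C(9,1)·0.05^1·0.95^8 = 0.29854
Total = 0.92879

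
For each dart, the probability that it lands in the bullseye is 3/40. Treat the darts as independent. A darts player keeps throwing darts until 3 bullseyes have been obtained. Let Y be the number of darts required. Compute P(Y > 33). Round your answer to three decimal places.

0.545

Needing more than 33 darts ⇔ fewer than 3 successes in the first 33. With X ~ Binomial(33, 0.075), P(Y > 33) = P(X ≤ 2).
  k=0: C(33,0)·0.075^0·0.925^33 = 0.07633
  k=1: C(33,1)·0.075^1·0.925^32 = 0.20423
  k=2: C(33,2)·0.075^2·0.925^31 = 0.26494
P(X ≤ 2) = 0.54549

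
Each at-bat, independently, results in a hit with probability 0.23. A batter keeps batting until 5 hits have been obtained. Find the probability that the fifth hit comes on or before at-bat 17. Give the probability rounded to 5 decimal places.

0.34999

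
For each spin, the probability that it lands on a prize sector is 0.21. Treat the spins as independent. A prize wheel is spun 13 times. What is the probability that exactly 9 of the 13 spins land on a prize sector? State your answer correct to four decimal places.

0.0002

X ~ Binomial(n=13, p=0.21).
P(X=9) = C(13,9) · p^9 · (1−p)^4
= 715 · 7.9428e-07 · 0.3895 = 0.000221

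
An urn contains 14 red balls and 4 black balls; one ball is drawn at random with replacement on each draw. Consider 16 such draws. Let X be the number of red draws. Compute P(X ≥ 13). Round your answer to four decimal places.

0.5099

X ~ Binomial(16, 0.777778); P(X ≥ 13) = Σ C(16,k) p^k (1−p)^(16−k) over k:
  k=13: C(16,13)·0.777778^13·0.222222^3 = 0.234246
  k=14: C(16,14)·0.777778^14·0.222222^2 = 0.175685
  k=15: C(16,15)·0.777778^15·0.222222^1 = 0.081986
  k=16: C(16,16)·0.777778^16·0.222222^0 = 0.017934
Total = 0.509851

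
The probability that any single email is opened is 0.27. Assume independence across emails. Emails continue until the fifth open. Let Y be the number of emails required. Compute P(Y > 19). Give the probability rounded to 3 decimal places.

Needing more than 19 emails ⇔ fewer than 5 successes in the first 19. With X ~ Binomial(19, 0.27), P(Y > 19) = P(X ≤ 4).
  k=0: C(19,0)·0.27^0·0.73^19 = 0.00253
  k=1: C(19,1)·0.27^1·0.73^18 = 0.01778
  k=2: C(19,2)·0.27^2·0.73^17 = 0.05919
  k=3: C(19,3)·0.27^3·0.73^16 = 0.12405
  k=4: C(19,4)·0.27^4·0.73^15 = 0.18352
P(X ≤ 4) = 0.38706

0.387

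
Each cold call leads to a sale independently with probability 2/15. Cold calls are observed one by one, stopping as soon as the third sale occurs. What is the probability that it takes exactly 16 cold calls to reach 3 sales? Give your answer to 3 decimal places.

0.039

Y = trial on which the third success occurs; negative binomial, r=3, p=0.133333.
P(Y=16) = C(15,2) · p^3 · (1−p)^13
= 105 · 0.0023704 · 0.15562 = 0.03873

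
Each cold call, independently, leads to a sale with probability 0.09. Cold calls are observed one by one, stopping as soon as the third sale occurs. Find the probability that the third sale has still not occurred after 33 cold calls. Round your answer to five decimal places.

0.41957

Needing more than 33 cold calls ⇔ fewer than 3 successes in the first 33. With X ~ Binomial(33, 0.09), P(Y > 33) = P(X ≤ 2).
  k=0: C(33,0)·0.09^0·0.91^33 = 0.0445006
  k=1: C(33,1)·0.09^1·0.91^32 = 0.1452382
  k=2: C(33,2)·0.09^2·0.91^31 = 0.2298276
P(X ≤ 2) = 0.4195664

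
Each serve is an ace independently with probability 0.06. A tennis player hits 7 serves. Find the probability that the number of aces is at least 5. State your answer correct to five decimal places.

0.00001

X ~ Binomial(7, 0.06); P(X ≥ 5) = Σ C(7,k) p^k (1−p)^(7−k) over k:
  k=5: C(7,5)·0.06^5·0.94^2 = 0.0000144
  k=6: C(7,6)·0.06^6·0.94^1 = 0.0000003
  k=7: C(7,7)·0.06^7·0.94^0 = 0.0000000
Total = 0.0000147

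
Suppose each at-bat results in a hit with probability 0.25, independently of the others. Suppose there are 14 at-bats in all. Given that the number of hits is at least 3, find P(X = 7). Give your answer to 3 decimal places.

0.039

X ~ Binomial(14, 0.25). Want P(X=7 | X≥3) = P(X=7) / P(X≥3).
P(X=7) = C(14,7)·0.25^7·0.75^7 = 0.02796
P(X≥3) = 1 − 0.01782 − 0.08315 − 0.18016 = 0.71887
Ratio = 0.02796 / 0.71887 = 0.03890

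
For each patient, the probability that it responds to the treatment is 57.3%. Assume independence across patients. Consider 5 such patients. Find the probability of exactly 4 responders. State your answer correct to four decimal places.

X ~ Binomial(n=5, p=0.573).
P(X=4) = C(5,4) · p^4 · (1−p)^1
= 5 · 0.1078 · 0.427 = 0.230153

0.2302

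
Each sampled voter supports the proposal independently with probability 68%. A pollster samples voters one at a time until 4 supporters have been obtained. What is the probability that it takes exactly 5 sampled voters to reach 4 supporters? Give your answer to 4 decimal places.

Y = trial on which the fourth success occurs; negative binomial, r=4, p=0.68.
P(Y=5) = C(4,3) · p^4 · (1−p)^1
= 4 · 0.21381 · 0.32 = 0.273682

0.2737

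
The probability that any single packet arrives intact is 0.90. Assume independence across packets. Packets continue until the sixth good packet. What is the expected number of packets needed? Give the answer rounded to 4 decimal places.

Y = total packets until the sixth success; negative binomial with r=6, p=0.90.
E[Y] = r / p = 6 / 0.90 = 6.666667

6.6667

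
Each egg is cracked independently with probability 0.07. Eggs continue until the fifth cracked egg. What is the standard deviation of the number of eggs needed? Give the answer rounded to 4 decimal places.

30.8055

Y = total eggs until the fifth success; negative binomial with r=5, p=0.07.
SD(Y) = √[r(1−p)/p²] = √(948.979592) = 30.805512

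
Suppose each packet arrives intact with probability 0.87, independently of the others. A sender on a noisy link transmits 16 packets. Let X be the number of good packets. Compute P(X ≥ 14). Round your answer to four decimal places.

X ~ Binomial(16, 0.87); P(X ≥ 14) = Σ C(16,k) p^k (1−p)^(16−k) over k:
  k=14: C(16,14)·0.87^14·0.13^2 = 0.288627
  k=15: C(16,15)·0.87^15·0.13^1 = 0.257544
  k=16: C(16,16)·0.87^16·0.13^0 = 0.107723
Total = 0.653895

0.6539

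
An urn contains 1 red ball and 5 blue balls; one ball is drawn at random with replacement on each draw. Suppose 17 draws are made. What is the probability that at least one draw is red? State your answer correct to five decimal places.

0.95493

P(at least one) = 1 − P(none) = 1 − (1 − 0.166667)^17
= 1 − 0.0450732 = 0.9549268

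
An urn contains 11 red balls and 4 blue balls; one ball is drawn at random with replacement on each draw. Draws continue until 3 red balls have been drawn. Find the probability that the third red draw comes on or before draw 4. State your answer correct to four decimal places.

Finishing within 4 draws ⇔ at least 3 successes in the first 4. With X ~ Binomial(4, 0.733333), P(Y ≤ 4) = 1 − P(X ≤ 2).
  k=0: C(4,0)·0.733333^0·0.266667^4 = 0.005057
  k=1: C(4,1)·0.733333^1·0.266667^3 = 0.055625
  k=2: C(4,2)·0.733333^2·0.266667^2 = 0.229452
1 − 0.290133 = 0.709867

0.7099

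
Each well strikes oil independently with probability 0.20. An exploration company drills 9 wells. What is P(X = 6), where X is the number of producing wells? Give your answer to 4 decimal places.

0.0028

X ~ Binomial(n=9, p=0.20).
P(X=6) = C(9,6) · p^6 · (1−p)^3
= 84 · 6.4e-05 · 0.512 = 0.002753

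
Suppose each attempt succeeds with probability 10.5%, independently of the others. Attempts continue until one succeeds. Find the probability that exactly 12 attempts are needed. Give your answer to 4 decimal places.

Geometric (trials to first success), p = 0.105.
P(Y = 12) = (1−p)^11 · p = 0.29516 · 0.105 = 0.030992

0.0310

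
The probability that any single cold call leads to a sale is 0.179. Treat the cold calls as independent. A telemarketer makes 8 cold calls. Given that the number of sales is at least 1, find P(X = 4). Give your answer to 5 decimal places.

X ~ Binomial(8, 0.179). Want P(X=4 | X≥1) = P(X=4) / P(X≥1).
P(X=4) = C(8,4)·0.179^4·0.821^4 = 0.0326500
P(X≥1) = 1 − 0.2064169 = 0.7935831
Ratio = 0.0326500 / 0.7935831 = 0.0411425

0.04114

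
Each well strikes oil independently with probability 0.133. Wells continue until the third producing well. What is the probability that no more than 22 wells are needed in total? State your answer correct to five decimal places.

Finishing within 22 wells ⇔ at least 3 successes in the first 22. With X ~ Binomial(22, 0.133), P(Y ≤ 22) = 1 − P(X ≤ 2).
  k=0: C(22,0)·0.133^0·0.867^22 = 0.0432932
  k=1: C(22,1)·0.133^1·0.867^21 = 0.1461085
  k=2: C(22,2)·0.133^2·0.867^20 = 0.2353408
1 − 0.4247425 = 0.5752575

0.57526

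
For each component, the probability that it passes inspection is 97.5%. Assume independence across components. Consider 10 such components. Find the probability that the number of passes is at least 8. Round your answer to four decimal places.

0.9984

X ~ Binomial(10, 0.975); P(X ≥ 8) = Σ C(10,k) p^k (1−p)^(10−k) over k:
  k=8: C(10,8)·0.975^8·0.025^2 = 0.022968
  k=9: C(10,9)·0.975^9·0.025^1 = 0.199059
  k=10: C(10,10)·0.975^10·0.025^0 = 0.776330
Total = 0.998357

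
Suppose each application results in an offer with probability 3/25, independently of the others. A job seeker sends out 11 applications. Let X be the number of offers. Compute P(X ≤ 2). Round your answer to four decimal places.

X ~ Binomial(11, 0.12); P(X ≤ 2) = Σ C(11,k) p^k (1−p)^(11−k) over k:
  k=0: C(11,0)·0.12^0·0.88^11 = 0.245081
  k=1: C(11,1)·0.12^1·0.88^10 = 0.367621
  k=2: C(11,2)·0.12^2·0.88^9 = 0.250651
Total = 0.863353

0.8634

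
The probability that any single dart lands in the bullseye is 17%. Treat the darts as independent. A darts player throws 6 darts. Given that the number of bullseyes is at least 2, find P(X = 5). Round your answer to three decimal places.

0.003

X ~ Binomial(6, 0.17). Want P(X=5 | X≥2) = P(X=5) / P(X≥2).
P(X=5) = C(6,5)·0.17^5·0.83^1 = 0.00071
P(X≥2) = 1 − 0.32694 − 0.40178 = 0.27128
Ratio = 0.00071 / 0.27128 = 0.00261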